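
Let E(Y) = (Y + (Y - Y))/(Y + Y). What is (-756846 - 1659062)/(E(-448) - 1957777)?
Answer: 4831816/3915553 ≈ 1.2340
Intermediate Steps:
E(Y) = ½ (E(Y) = (Y + 0)/((2*Y)) = Y*(1/(2*Y)) = ½)
(-756846 - 1659062)/(E(-448) - 1957777) = (-756846 - 1659062)/(½ - 1957777) = -2415908/(-3915553/2) = -2415908*(-2/3915553) = 4831816/3915553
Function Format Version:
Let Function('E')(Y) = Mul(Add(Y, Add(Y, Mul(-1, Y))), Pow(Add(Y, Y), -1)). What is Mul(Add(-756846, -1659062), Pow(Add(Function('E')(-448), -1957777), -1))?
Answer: Rational(4831816, 3915553) ≈ 1.2340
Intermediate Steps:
Function('E')(Y) = Rational(1, 2) (Function('E')(Y) = Mul(Add(Y, 0), Pow(Mul(2, Y), -1)) = Mul(Y, Mul(Rational(1, 2), Pow(Y, -1))) = Rational(1, 2))
Mul(Add(-756846, -1659062), Pow(Add(Function('E')(-448), -1957777), -1)) = Mul(Add(-756846, -1659062), Pow(Add(Rational(1, 2), -1957777), -1)) = Mul(-2415908, Pow(Rational(-3915553, 2), -1)) = Mul(-2415908, Rational(-2, 3915553)) = Rational(4831816, 3915553)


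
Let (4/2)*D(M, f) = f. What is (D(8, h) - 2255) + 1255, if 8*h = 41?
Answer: -15959/16 ≈ -997.44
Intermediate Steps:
h = 41/8 (h = (⅛)*41 = 41/8 ≈ 5.1250)
D(M, f) = f/2
(D(8, h) - 2255) + 1255 = ((½)*(41/8) - 2255) + 1255 = (41/16 - 2255) + 1255 = -36039/16 + 1255 = -15959/16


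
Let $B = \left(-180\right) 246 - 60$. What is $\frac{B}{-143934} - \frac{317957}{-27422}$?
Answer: $\frac{7830119053}{657826358} \approx 11.903$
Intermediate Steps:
$B = -44340$ ($B = -44280 - 60 = -44340$)
$\frac{B}{-143934} - \frac{317957}{-27422} = - \frac{44340}{-143934} - \frac{317957}{-27422} = \left(-44340\right) \left(- \frac{1}{143934}\right) - - \frac{317957}{27422} = \frac{7390}{23989} + \frac{317957}{27422} = \frac{7830119053}{657826358}$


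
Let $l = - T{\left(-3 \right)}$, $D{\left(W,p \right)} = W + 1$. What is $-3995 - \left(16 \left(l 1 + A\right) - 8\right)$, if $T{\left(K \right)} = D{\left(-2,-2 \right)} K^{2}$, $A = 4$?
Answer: $-4195$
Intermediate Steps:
$D{\left(W,p \right)} = 1 + W$
$T{\left(K \right)} = - K^{2}$ ($T{\left(K \right)} = \left(1 - 2\right) K^{2} = - K^{2}$)
$l = 9$ ($l = - \left(-1\right) \left(-3\right)^{2} = - \left(-1\right) 9 = \left(-1\right) \left(-9\right) = 9$)
$-3995 - \left(16 \left(l 1 + A\right) - 8\right) = -3995 - \left(16 \left(9 \cdot 1 + 4\right) - 8\right) = -3995 - \left(16 \left(9 + 4\right) - 8\right) = -3995 - \left(16 \cdot 13 - 8\right) = -3995 - \left(208 - 8\right) = -3995 - 200 = -4195$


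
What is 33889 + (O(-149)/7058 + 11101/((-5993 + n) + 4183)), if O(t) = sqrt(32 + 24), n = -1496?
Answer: 112025933/3306 + sqrt(14)/3529 ≈ 33886.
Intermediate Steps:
O(t) = 2*sqrt(14) (O(t) = sqrt(56) = 2*sqrt(14))
33889 + (O(-149)/7058 + 11101/((-5993 + n) + 4183)) = 33889 + ((2*sqrt(14))/7058 + 11101/((-5993 - 1496) + 4183)) = 33889 + ((2*sqrt(14))*(1/7058) + 11101/(-7489 + 4183)) = 33889 + (sqrt(14)/3529 + 11101/(-3306)) = 33889 + (sqrt(14)/3529 + 11101*(-1/3306)) = 33889 + (sqrt(14)/3529 - 11101/3306) = 33889 + (-11101/3306 + sqrt(14)/3529) = 112025933/3306 + sqrt(14)/3529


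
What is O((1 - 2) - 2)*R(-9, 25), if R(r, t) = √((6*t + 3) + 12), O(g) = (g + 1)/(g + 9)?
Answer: -√165/3 ≈ -4.2817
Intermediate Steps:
O(g) = (1 + g)/(9 + g)
R(r, t) = √(15 + 6*t) (R(r, t) = √((3 + 6*t) + 12) = √(15 + 6*t))
O((1 - 2) - 2)*R(-9, 25) = ((1 + ((1 - 2) - 2))/(9 + ((1 - 2) - 2)))*√(15 + 6*25) = ((1 + (-1 - 2))/(9 + (-1 - 2)))*√(15 + 150) = ((1 - 3)/(9 - 3))*√165 = (-2/6)*√165 = ((⅙)*(-2))*√165 = -√165/3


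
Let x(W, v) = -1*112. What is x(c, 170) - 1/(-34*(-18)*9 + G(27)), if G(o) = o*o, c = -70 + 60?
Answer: -698545/6237 ≈ -112.00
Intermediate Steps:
c = -10
G(o) = o**2
x(W, v) = -112
x(c, 170) - 1/(-34*(-18)*9 + G(27)) = -112 - 1/(-34*(-18)*9 + 27**2) = -112 - 1/(612*9 + 729) = -112 - 1/(5508 + 729) = -112 - 1/6237 = -698545/6237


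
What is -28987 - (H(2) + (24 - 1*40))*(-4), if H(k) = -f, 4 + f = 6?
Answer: -29059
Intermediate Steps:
f = 2 (f = -4 + 6 = 2)
H(k) = -2 (H(k) = -1*2 = -2)
-28987 - (H(2) + (24 - 1*40))*(-4) = -28987 - (-2 + (24 - 1*40))*(-4) = -28987 - (-2 + (24 - 40))*(-4) = -28987 - (-2 - 16)*(-4) = -28987 - (-18)*(-4) = -28987 - 1*72 = -28987 - 72 = -29059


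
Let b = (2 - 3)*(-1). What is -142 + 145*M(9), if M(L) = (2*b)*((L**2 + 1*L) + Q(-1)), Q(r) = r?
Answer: 25668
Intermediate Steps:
b = 1 (b = -1*(-1) = 1)
M(L) = -2 + 2*L + 2*L**2 (M(L) = (2*1)*((L**2 + 1*L) - 1) = 2*((L**2 + L) - 1) = 2*((L + L**2) - 1) = 2*(-1 + L + L**2) = -2 + 2*L + 2*L**2)
-142 + 145*M(9) = -142 + 145*(-2 + 2*9 + 2*9**2) = -142 + 145*(-2 + 18 + 2*81) = -142 + 145*(-2 + 18 + 162) = -142 + 145*178 = -142 + 25810 = 25668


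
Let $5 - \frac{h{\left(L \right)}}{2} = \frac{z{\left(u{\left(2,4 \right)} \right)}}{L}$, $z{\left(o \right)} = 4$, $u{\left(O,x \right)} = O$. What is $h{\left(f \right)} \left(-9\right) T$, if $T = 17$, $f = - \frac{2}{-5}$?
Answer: $1530$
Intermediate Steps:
$f = \frac{2}{5}$ ($f = \left(-2\right) \left(- \frac{1}{5}\right) = \frac{2}{5} \approx 0.4$)
$h{\left(L \right)} = 10 - \frac{8}{L}$ ($h{\left(L \right)} = 10 - 2 \frac{4}{L} = 10 - \frac{8}{L}$)
$h{\left(f \right)} \left(-9\right) T = \left(10 - \frac{8}{\frac{2}{5}}\right) \left(-9\right) 17 = \left(10 - 20\right) \left(-9\right) 17 = \left(-10\right) \left(-9\right) 17 = 90 \cdot 17 = 1530$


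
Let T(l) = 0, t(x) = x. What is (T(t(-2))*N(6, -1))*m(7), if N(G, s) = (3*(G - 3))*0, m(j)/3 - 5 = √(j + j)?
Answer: 0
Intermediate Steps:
m(j) = 15 + 3*√2*√j (m(j) = 15 + 3*√(j + j) = 15 + 3*√(2*j) = 15 + 3*(√2*√j) = 15 + 3*√2*√j)
N(G, s) = 0 (N(G, s) = (3*(-3 + G))*0 = (-9 + 3*G)*0 = 0)
(T(t(-2))*N(6, -1))*m(7) = (0*0)*(15 + 3*√2*√7) = 0*(15 + 3*√14) = 0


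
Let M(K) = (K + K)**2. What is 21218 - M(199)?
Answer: -137186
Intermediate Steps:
M(K) = 4*K**2 (M(K) = (2*K)**2 = 4*K**2)
21218 - M(199) = 21218 - 4*199**2 = 21218 - 4*39601 = 21218 - 1*158404 = 21218 - 158404 = -137186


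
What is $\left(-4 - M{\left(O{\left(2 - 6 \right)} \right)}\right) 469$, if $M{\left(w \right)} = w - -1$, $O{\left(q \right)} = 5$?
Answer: $-4690$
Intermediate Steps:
$M{\left(w \right)} = 1 + w$ ($M{\left(w \right)} = w + 1 = 1 + w$)
$\left(-4 - M{\left(O{\left(2 - 6 \right)} \right)}\right) 469 = \left(-4 - \left(1 + 5\right)\right) 469 = \left(-4 - 6\right) 469 = \left(-10\right) 469 = -4690$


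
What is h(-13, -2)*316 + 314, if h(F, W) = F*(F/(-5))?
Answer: -51834/5 ≈ -10367.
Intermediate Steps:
h(F, W) = -F**2/5 (h(F, W) = F*(F*(-1/5)) = F*(-F/5) = -F**2/5)
h(-13, -2)*316 + 314 = -1/5*(-13)**2*316 + 314 = -1/5*169*316 + 314 = -169/5*316 + 314 = -53404/5 + 314 = -51834/5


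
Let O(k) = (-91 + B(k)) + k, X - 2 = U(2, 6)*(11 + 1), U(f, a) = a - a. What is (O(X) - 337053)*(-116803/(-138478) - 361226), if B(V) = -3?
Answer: 16864578596722625/138478 ≈ 1.2179e+11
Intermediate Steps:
U(f, a) = 0
X = 2 (X = 2 + 0*(11 + 1) = 2 + 0*12 = 2 + 0 = 2)
O(k) = -94 + k (O(k) = (-91 - 3) + k = -94 + k)
(O(X) - 337053)*(-116803/(-138478) - 361226) = ((-94 + 2) - 337053)*(-116803/(-138478) - 361226) = (-92 - 337053)*(-116803*(-1/138478) - 361226) = -337145*(116803/138478 - 361226) = -337145*(-50021737225/138478) = 16864578596722625/138478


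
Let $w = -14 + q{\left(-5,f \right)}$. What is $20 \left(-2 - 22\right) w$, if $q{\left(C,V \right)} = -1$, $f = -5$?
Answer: $7200$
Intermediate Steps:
$w = -15$ ($w = -14 - 1 = -15$)
$20 \left(-2 - 22\right) w = 20 \left(-2 - 22\right) \left(-15\right) = 20 \left(-24\right) \left(-15\right) = \left(-480\right) \left(-15\right) = 7200$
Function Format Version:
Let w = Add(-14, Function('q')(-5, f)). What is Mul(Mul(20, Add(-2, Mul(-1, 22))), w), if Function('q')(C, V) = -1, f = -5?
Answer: 7200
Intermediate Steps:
w = -15 (w = Add(-14, -1) = -15)
Mul(Mul(20, Add(-2, Mul(-1, 22))), w) = Mul(Mul(20, Add(-2, Mul(-1, 22))), -15) = Mul(Mul(20, Add(-2, -22)), -15) = Mul(Mul(20, -24), -15) = Mul(-480, -15) = 7200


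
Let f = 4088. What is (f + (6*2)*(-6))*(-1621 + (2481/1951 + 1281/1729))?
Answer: -3133223751152/481897 ≈ -6.5019e+6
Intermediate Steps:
(f + (6*2)*(-6))*(-1621 + (2481/1951 + 1281/1729)) = (4088 + (6*2)*(-6))*(-1621 + (2481/1951 + 1281/1729)) = (4088 + 12*(-6))*(-1621 + (2481*(1/1951) + 1281*(1/1729))) = (4088 - 72)*(-1621 + (2481/1951 + 183/247)) = 4016*(-1621 + 969840/481897) = 4016*(-780185197/481897) = -3133223751152/481897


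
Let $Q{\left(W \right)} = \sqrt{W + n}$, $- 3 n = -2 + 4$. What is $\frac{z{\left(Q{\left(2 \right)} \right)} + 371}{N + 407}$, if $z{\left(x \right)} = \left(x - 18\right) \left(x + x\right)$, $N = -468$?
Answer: $- \frac{1121}{183} + \frac{24 \sqrt{3}}{61} \approx -5.4442$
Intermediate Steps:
$n = - \frac{2}{3}$ ($n = - \frac{-2 + 4}{3} = \left(- \frac{1}{3}\right) 2 = - \frac{2}{3} \approx -0.66667$)
$Q{\left(W \right)} = \sqrt{- \frac{2}{3} + W}$ ($Q{\left(W \right)} = \sqrt{W - \frac{2}{3}} = \sqrt{- \frac{2}{3} + W}$)
$z{\left(x \right)} = 2 x \left(-18 + x\right)$ ($z{\left(x \right)} = \left(-18 + x\right) 2 x = 2 x \left(-18 + x\right)$)
$\frac{z{\left(Q{\left(2 \right)} \right)} + 371}{N + 407} = \frac{2 \frac{\sqrt{-6 + 9 \cdot 2}}{3} \left(-18 + \frac{\sqrt{-6 + 9 \cdot 2}}{3}\right) + 371}{-468 + 407} = \frac{2 \frac{\sqrt{-6 + 18}}{3} \left(-18 + \frac{\sqrt{-6 + 18}}{3}\right) + 371}{-61} = \left(2 \frac{\sqrt{12}}{3} \left(-18 + \frac{\sqrt{12}}{3}\right) + 371\right) \left(- \frac{1}{61}\right) = \left(2 \frac{2 \sqrt{3}}{3} \left(-18 + \frac{2 \sqrt{3}}{3}\right) + 371\right) \left(- \frac{1}{61}\right) = \left(\frac{4 \sqrt{3} \left(-18 + \frac{2 \sqrt{3}}{3}\right)}{3} + 371\right) \left(- \frac{1}{61}\right) = \left(371 + \frac{4 \sqrt{3} \left(-18 + \frac{2 \sqrt{3}}{3}\right)}{3}\right) \left(- \frac{1}{61}\right) = - \frac{371}{61} - \frac{4 \sqrt{3} \left(-18 + \frac{2 \sqrt{3}}{3}\right)}{183}$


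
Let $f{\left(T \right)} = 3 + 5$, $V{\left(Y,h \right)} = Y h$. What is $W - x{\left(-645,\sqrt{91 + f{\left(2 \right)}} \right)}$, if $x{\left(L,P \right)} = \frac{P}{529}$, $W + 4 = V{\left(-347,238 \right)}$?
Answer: $-82590 - \frac{3 \sqrt{11}}{529} \approx -82590.0$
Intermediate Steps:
$W = -82590$ ($W = -4 - 82586 = -82590$)
$f{\left(T \right)} = 8$
$x{\left(L,P \right)} = \frac{P}{529}$ ($x{\left(L,P \right)} = P \frac{1}{529} = \frac{P}{529}$)
$W - x{\left(-645,\sqrt{91 + f{\left(2 \right)}} \right)} = -82590 - \frac{\sqrt{91 + 8}}{529} = -82590 - \frac{\sqrt{99}}{529} = -82590 - \frac{3 \sqrt{11}}{529}$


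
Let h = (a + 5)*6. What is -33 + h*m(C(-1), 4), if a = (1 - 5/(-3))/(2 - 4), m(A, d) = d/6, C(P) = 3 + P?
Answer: -55/3 ≈ -18.333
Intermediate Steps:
m(A, d) = d/6 (m(A, d) = d*(1/6) = d/6)
a = -4/3 (a = (1 - 5*(-1/3))/(-2) = (1 + 5/3)*(-1/2) = (8/3)*(-1/2) = -4/3 ≈ -1.3333)
h = 22 (h = (-4/3 + 5)*6 = (11/3)*6 = 22)
-33 + h*m(C(-1), 4) = -33 + 22*((1/6)*4) = -33 + 22*(2/3) = -33 + 44/3 = -55/3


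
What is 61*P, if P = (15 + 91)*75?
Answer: 484950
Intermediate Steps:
P = 7950 (P = 106*75 = 7950)
61*P = 61*7950 = 484950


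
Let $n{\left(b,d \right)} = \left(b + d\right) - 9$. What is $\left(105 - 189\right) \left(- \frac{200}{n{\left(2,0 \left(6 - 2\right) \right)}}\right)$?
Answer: $-2400$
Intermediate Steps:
$n{\left(b,d \right)} = -9 + b + d$
$\left(105 - 189\right) \left(- \frac{200}{n{\left(2,0 \left(6 - 2\right) \right)}}\right) = \left(105 - 189\right) \left(- \frac{200}{-9 + 2 + 0 \left(6 - 2\right)}\right) = - 84 \left(- \frac{200}{-9 + 2 + 0 \cdot 4}\right) = - 84 \left(- \frac{200}{-9 + 2 + 0}\right) = - 84 \left(- \frac{200}{-7}\right) = - 84 \left(\left(-200\right) \left(- \frac{1}{7}\right)\right) = \left(-84\right) \frac{200}{7} = -2400$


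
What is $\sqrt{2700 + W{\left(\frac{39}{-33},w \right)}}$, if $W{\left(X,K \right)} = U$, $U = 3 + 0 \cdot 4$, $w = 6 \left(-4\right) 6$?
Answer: $\sqrt{2703} \approx 51.99$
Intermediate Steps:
$w = -144$ ($w = \left(-24\right) 6 = -144$)
$U = 3$ ($U = 3 + 0 = 3$)
$W{\left(X,K \right)} = 3$
$\sqrt{2700 + W{\left(\frac{39}{-33},w \right)}} = \sqrt{2700 + 3} = \sqrt{2703}$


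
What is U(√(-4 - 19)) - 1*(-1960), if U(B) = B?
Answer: 1960 + I*√23 ≈ 1960.0 + 4.7958*I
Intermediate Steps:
U(√(-4 - 19)) - 1*(-1960) = √(-4 - 19) - 1*(-1960) = √(-23) + 1960 = I*√23 + 1960 = 1960 + I*√23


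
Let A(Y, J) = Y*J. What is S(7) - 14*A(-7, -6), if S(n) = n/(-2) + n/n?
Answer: -1181/2 ≈ -590.50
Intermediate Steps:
A(Y, J) = J*Y
S(n) = 1 - n/2 (S(n) = n*(-½) + 1 = -n/2 + 1 = 1 - n/2)
S(7) - 14*A(-7, -6) = (1 - ½*7) - (-84)*(-7) = (1 - 7/2) - 14*42 = -5/2 - 588 = -1181/2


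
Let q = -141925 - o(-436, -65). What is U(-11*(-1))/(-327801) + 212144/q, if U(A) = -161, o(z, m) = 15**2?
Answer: -34759064597/23298456075 ≈ -1.4919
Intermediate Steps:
o(z, m) = 225
q = -142150 (q = -141925 - 1*225 = -141925 - 225 = -142150)
U(-11*(-1))/(-327801) + 212144/q = -161/(-327801) + 212144/(-142150) = -161*(-1/327801) + 212144*(-1/142150) = 161/327801 - 106072/71075 = -34759064597/23298456075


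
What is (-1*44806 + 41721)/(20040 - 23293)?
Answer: 3085/3253 ≈ 0.94836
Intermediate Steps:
(-1*44806 + 41721)/(20040 - 23293) = (-44806 + 41721)/(-3253) = -3085*(-1/3253) = 3085/3253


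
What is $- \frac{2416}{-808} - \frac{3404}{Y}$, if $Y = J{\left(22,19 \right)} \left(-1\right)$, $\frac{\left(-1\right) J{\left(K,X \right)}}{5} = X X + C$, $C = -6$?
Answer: $\frac{192246}{179275} \approx 1.0724$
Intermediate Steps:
$J{\left(K,X \right)} = 30 - 5 X^{2}$ ($J{\left(K,X \right)} = - 5 \left(X X - 6\right) = - 5 \left(X^{2} - 6\right) = - 5 \left(-6 + X^{2}\right) = 30 - 5 X^{2}$)
$Y = 1775$ ($Y = \left(30 - 5 \cdot 19^{2}\right) \left(-1\right) = \left(30 - 1805\right) \left(-1\right) = \left(-1775\right) \left(-1\right) = 1775$)
$- \frac{2416}{-808} - \frac{3404}{Y} = - \frac{2416}{-808} - \frac{3404}{1775} = \left(-2416\right) \left(- \frac{1}{808}\right) - \frac{3404}{1775} = \frac{302}{101} - \frac{3404}{1775} = \frac{192246}{179275}$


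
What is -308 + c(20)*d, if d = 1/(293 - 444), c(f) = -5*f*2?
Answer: -46308/151 ≈ -306.68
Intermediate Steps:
c(f) = -10*f
d = -1/151 (d = 1/(-151) = -1/151 ≈ -0.0066225)
-308 + c(20)*d = -308 - 10*20*(-1/151) = -308 - 200*(-1/151) = -308 + 200/151 = -46308/151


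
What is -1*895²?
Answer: -801025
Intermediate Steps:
-1*895² = -1*801025 = -801025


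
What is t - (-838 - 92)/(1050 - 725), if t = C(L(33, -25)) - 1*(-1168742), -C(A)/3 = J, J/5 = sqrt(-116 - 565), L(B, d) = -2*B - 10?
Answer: 75968416/65 - 15*I*sqrt(681) ≈ 1.1687e+6 - 391.44*I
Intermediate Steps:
L(B, d) = -10 - 2*B
J = 5*I*sqrt(681) (J = 5*sqrt(-116 - 565) = 5*sqrt(-681) = 5*(I*sqrt(681)) = 5*I*sqrt(681) ≈ 130.48*I)
C(A) = -15*I*sqrt(681)
t = 1168742 - 15*I*sqrt(681) (t = -15*I*sqrt(681) - 1*(-1168742) = -15*I*sqrt(681) + 1168742 = 1168742 - 15*I*sqrt(681) ≈ 1.1687e+6 - 391.44*I)
t - (-838 - 92)/(1050 - 725) = (1168742 - 15*I*sqrt(681)) - (-838 - 92)/(1050 - 725) = (1168742 - 15*I*sqrt(681)) - (-930)/325 = (1168742 - 15*I*sqrt(681)) - 1*(-186/65) = (1168742 - 15*I*sqrt(681)) + 186/65 = 75968416/65 - 15*I*sqrt(681)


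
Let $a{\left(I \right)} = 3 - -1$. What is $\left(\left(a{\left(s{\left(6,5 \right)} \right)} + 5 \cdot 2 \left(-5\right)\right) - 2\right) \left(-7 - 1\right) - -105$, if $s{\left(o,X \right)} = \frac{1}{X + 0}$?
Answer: $489$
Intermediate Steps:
$s{\left(o,X \right)} = \frac{1}{X}$
$a{\left(I \right)} = 4$ ($a{\left(I \right)} = 3 + 1 = 4$)
$\left(\left(a{\left(s{\left(6,5 \right)} \right)} + 5 \cdot 2 \left(-5\right)\right) - 2\right) \left(-7 - 1\right) - -105 = \left(\left(4 + 5 \cdot 2 \left(-5\right)\right) - 2\right) \left(-7 - 1\right) - -105 = \left(\left(4 + 10 \left(-5\right)\right) - 2\right) \left(-8\right) + 105 = \left(\left(4 - 50\right) - 2\right) \left(-8\right) + 105 = \left(-46 - 2\right) \left(-8\right) + 105 = \left(-48\right) \left(-8\right) + 105 = 384 + 105 = 489$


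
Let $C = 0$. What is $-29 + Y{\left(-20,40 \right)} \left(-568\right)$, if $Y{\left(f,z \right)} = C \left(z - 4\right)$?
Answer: $-29$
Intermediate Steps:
$Y{\left(f,z \right)} = 0$ ($Y{\left(f,z \right)} = 0 \left(z - 4\right) = 0 \left(-4 + z\right) = 0$)
$-29 + Y{\left(-20,40 \right)} \left(-568\right) = -29 + 0 \left(-568\right) = -29 + 0 = -29$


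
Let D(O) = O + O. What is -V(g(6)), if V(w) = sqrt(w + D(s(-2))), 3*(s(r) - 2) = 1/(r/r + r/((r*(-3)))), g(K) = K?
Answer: -sqrt(11) ≈ -3.3166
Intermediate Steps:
s(r) = 5/2 (s(r) = 2 + 1/(3*(r/r + r/((r*(-3))))) = 2 + 1/(3*(1 + r/((-3*r)))) = 2 + 1/(3*(1 + r*(-1/(3*r)))) = 2 + 1/(3*(1 - 1/3)) = 2 + 1/(3*(2/3)) = 2 + (1/3)*(3/2) = 2 + 1/2 = 5/2)
D(O) = 2*O
V(w) = sqrt(5 + w) (V(w) = sqrt(w + 2*(5/2)) = sqrt(w + 5) = sqrt(5 + w))
-V(g(6)) = -sqrt(5 + 6) = -sqrt(11)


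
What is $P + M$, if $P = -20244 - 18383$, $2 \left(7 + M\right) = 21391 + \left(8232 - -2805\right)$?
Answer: $-22420$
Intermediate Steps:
$M = 16207$ ($M = -7 + \frac{21391 + \left(8232 - -2805\right)}{2} = -7 + \frac{21391 + \left(8232 + 2805\right)}{2} = -7 + \frac{21391 + 11037}{2} = -7 + \frac{1}{2} \cdot 32428 = -7 + 16214 = 16207$)
$P = -38627$
$P + M = -38627 + 16207 = -22420$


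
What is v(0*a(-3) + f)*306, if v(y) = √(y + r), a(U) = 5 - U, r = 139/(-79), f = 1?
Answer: 612*I*√1185/79 ≈ 266.68*I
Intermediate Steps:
r = -139/79 (r = 139*(-1/79) = -139/79 ≈ -1.7595)
v(y) = √(-139/79 + y) (v(y) = √(y - 139/79) = √(-139/79 + y))
v(0*a(-3) + f)*306 = (√(-10981 + 6241*(0*(5 - 1*(-3)) + 1))/79)*306 = (√(-10981 + 6241*(0*(5 + 3) + 1))/79)*306 = (√(-10981 + 6241*(0*8 + 1))/79)*306 = (√(-10981 + 6241*(0 + 1))/79)*306 = (√(-10981 + 6241*1)/79)*306 = (√(-10981 + 6241)/79)*306 = (√(-4740)/79)*306 = ((2*I*√1185)/79)*306 = (2*I*√1185/79)*306 = 612*I*√1185/79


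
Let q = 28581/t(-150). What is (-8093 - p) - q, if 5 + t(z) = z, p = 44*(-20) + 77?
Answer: -1101369/155 ≈ -7105.6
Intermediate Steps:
p = -803 (p = -880 + 77 = -803)
t(z) = -5 + z
q = -28581/155 (q = 28581/(-5 - 150) = 28581/(-155) = 28581*(-1/155) = -28581/155 ≈ -184.39)
(-8093 - p) - q = (-8093 - 1*(-803)) - 1*(-28581/155) = (-8093 + 803) + 28581/155 = -7290 + 28581/155 = -1101369/155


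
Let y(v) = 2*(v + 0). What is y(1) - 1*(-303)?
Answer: 305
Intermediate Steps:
y(v) = 2*v
y(1) - 1*(-303) = 2*1 - 1*(-303) = 2 + 303 = 305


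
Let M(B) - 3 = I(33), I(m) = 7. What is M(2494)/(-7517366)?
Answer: -5/3758683 ≈ -1.3303e-6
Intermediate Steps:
M(B) = 10 (M(B) = 3 + 7 = 10)
M(2494)/(-7517366) = 10/(-7517366) = 10*(-1/7517366) = -5/3758683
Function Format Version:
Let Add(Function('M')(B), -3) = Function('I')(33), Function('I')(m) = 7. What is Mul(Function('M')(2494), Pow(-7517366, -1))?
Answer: Rational(-5, 3758683) ≈ -1.3303e-6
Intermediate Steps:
Function('M')(B) = 10 (Function('M')(B) = Add(3, 7) = 10)
Mul(Function('M')(2494), Pow(-7517366, -1)) = Mul(10, Pow(-7517366, -1)) = Mul(10, Rational(-1, 7517366)) = Rational(-5, 3758683)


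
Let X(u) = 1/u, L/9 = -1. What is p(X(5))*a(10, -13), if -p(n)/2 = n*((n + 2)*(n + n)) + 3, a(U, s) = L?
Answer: 7146/125 ≈ 57.168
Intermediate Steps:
L = -9 (L = 9*(-1) = -9)
a(U, s) = -9
p(n) = -6 - 4*n²*(2 + n) (p(n) = -2*(n*((n + 2)*(n + n)) + 3) = -2*(n*((2 + n)*(2*n)) + 3) = -2*(n*(2*n*(2 + n)) + 3) = -2*(2*n²*(2 + n) + 3) = -2*(3 + 2*n²*(2 + n)) = -6 - 4*n²*(2 + n))
p(X(5))*a(10, -13) = (-6 - 8*(1/5)² - 4*(1/5)³)*(-9) = (-6 - 8*(⅕)² - 4*(⅕)³)*(-9) = (-6 - 8*1/25 - 4*1/125)*(-9) = (-6 - 8/25 - 4/125)*(-9) = -794/125*(-9) = 7146/125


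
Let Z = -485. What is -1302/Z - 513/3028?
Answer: 3693651/1468580 ≈ 2.5151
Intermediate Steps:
-1302/Z - 513/3028 = -1302/(-485) - 513/3028 = -1302*(-1/485) - 513*1/3028 = 1302/485 - 513/3028 = 3693651/1468580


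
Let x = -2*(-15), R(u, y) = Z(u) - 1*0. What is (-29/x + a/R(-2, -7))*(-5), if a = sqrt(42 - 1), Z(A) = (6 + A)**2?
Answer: 29/6 - 5*sqrt(41)/16 ≈ 2.8324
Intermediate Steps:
a = sqrt(41) ≈ 6.4031
R(u, y) = (6 + u)**2 (R(u, y) = (6 + u)**2 - 1*0 = (6 + u)**2 + 0 = (6 + u)**2)
x = 30
(-29/x + a/R(-2, -7))*(-5) = (-29/30 + sqrt(41)/((6 - 2)**2))*(-5) = (-29*1/30 + sqrt(41)/(4**2))*(-5) = (-29/30 + sqrt(41)/16)*(-5) = 29/6 - 5*sqrt(41)/16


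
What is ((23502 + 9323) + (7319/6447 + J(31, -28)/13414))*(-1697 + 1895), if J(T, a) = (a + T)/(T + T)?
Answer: 5808197242192389/893627266 ≈ 6.4996e+6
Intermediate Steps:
J(T, a) = (T + a)/(2*T) (J(T, a) = (T + a)/((2*T)) = (T + a)*(1/(2*T)) = (T + a)/(2*T))
((23502 + 9323) + (7319/6447 + J(31, -28)/13414))*(-1697 + 1895) = ((23502 + 9323) + (7319/6447 + ((1/2)*(31 - 28)/31)/13414))*(-1697 + 1895) = (32825 + (7319*(1/6447) + ((1/2)*(1/31)*3)*(1/13414)))*198 = (32825 + (7319/6447 + (3/62)*(1/13414)))*198 = (32825 + (7319/6447 + 3/831668))*198 = (32825 + 6086997433/5361763596)*198 = (176005977036133/5361763596)*198 = 5808197242192389/893627266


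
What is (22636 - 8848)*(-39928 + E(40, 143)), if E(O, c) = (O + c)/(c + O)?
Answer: -550513476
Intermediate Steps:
E(O, c) = 1 (E(O, c) = (O + c)/(O + c) = 1)
(22636 - 8848)*(-39928 + E(40, 143)) = (22636 - 8848)*(-39928 + 1) = 13788*(-39927) = -550513476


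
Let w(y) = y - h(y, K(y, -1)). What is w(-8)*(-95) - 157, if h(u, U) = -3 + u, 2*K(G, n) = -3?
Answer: -442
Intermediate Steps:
K(G, n) = -3/2 (K(G, n) = (½)*(-3) = -3/2)
w(y) = 3 (w(y) = y - (-3 + y) = y + (3 - y) = 3)
w(-8)*(-95) - 157 = 3*(-95) - 157 = -285 - 157 = -442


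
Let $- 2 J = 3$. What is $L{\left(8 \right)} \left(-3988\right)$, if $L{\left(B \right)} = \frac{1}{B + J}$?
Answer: $- \frac{7976}{13} \approx -613.54$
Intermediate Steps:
$J = - \frac{3}{2}$ ($J = \left(- \frac{1}{2}\right) 3 = - \frac{3}{2} \approx -1.5$)
$L{\left(B \right)} = \frac{1}{- \frac{3}{2} + B}$ ($L{\left(B \right)} = \frac{1}{B - \frac{3}{2}} = \frac{1}{- \frac{3}{2} + B}$)
$L{\left(8 \right)} \left(-3988\right) = \frac{2}{-3 + 2 \cdot 8} \left(-3988\right) = \frac{2}{-3 + 16} \left(-3988\right) = \frac{2}{13} \left(-3988\right) = - \frac{7976}{13}$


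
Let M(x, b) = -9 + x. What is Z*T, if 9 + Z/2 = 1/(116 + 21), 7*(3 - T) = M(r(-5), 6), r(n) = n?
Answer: -12320/137 ≈ -89.927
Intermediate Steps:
T = 5 (T = 3 - (-9 - 5)/7 = 3 - ⅐*(-14) = 3 + 2 = 5)
Z = -2464/137 (Z = -18 + 2/(116 + 21) = -18 + 2/137 = -2464/137 ≈ -17.985)
Z*T = -2464/137*5 = -12320/137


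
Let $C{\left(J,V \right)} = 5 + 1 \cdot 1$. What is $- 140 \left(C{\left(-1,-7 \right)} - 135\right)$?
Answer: $18060$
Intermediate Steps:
$C{\left(J,V \right)} = 6$ ($C{\left(J,V \right)} = 5 + 1 = 6$)
$- 140 \left(C{\left(-1,-7 \right)} - 135\right) = - 140 \left(6 - 135\right) = \left(-140\right) \left(-129\right) = 18060$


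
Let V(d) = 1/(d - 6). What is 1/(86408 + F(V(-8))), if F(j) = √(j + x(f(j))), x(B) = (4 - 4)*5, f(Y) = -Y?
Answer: 1209712/104528794497 - I*√14/104528794497 ≈ 1.1573e-5 - 3.5795e-11*I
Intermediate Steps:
V(d) = 1/(-6 + d)
x(B) = 0 (x(B) = 0*5 = 0)
F(j) = √j (F(j) = √(j + 0) = √j)
1/(86408 + F(V(-8))) = 1/(86408 + √(1/(-6 - 8))) = 1/(86408 + √(1/(-14))) = 1/(86408 + √(-1/14)) = 1/(86408 + I*√14/14)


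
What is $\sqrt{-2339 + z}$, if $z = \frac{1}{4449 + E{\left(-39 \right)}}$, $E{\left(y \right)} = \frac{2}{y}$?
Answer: $\frac{2 i \sqrt{359267657498}}{24787} \approx 48.363 i$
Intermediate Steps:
$z = \frac{39}{173509}$ ($z = \frac{1}{4449 + \frac{2}{-39}} = \frac{1}{4449 + 2 \left(- \frac{1}{39}\right)} = \frac{1}{4449 - \frac{2}{39}} = \frac{1}{\frac{173509}{39}} = \frac{39}{173509} \approx 0.00022477$)
$\sqrt{-2339 + z} = \sqrt{-2339 + \frac{39}{173509}} = \sqrt{- \frac{405837512}{173509}} = \frac{2 i \sqrt{359267657498}}{24787}$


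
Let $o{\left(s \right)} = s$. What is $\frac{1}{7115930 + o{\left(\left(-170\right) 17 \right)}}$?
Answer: $\frac{1}{7113040} \approx 1.4059 \cdot 10^{-7}$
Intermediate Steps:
$\frac{1}{7115930 + o{\left(\left(-170\right) 17 \right)}} = \frac{1}{7115930 - 2890} = \frac{1}{7113040}$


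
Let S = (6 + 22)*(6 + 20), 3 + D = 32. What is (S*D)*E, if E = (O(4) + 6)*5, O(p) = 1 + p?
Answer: 1161160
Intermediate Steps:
D = 29 (D = -3 + 32 = 29)
S = 728 (S = 28*26 = 728)
E = 55 (E = ((1 + 4) + 6)*5 = (5 + 6)*5 = 11*5 = 55)
(S*D)*E = (728*29)*55 = 21112*55 = 1161160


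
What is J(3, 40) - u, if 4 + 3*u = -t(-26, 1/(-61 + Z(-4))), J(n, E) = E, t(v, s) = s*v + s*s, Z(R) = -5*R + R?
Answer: 252271/6075 ≈ 41.526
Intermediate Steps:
Z(R) = -4*R
t(v, s) = s² + s*v (t(v, s) = s*v + s² = s² + s*v)
u = -9271/6075 (u = -4/3 + (-(1/(-61 - 4*(-4)) - 26)/(-61 - 4*(-4)))/3 = -4/3 + (-(1/(-61 + 16) - 26)/(-61 + 16))/3 = -4/3 + (-(1/(-45) - 26)/(-45))/3 = -4/3 + (-(-1)*(-1/45 - 26)/45)/3 = -4/3 + (-(-1)*(-1171)/(45*45))/3 = -4/3 + (-1*1171/2025)/3 = -4/3 + (⅓)*(-1171/2025) = -4/3 - 1171/6075 = -9271/6075 ≈ -1.5261)
J(3, 40) - u = 40 - 1*(-9271/6075) = 40 + 9271/6075 = 252271/6075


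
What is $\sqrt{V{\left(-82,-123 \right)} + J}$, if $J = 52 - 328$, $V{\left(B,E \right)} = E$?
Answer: $i \sqrt{399} \approx 19.975 i$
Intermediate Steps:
$J = -276$ ($J = 52 - 328 = -276$)
$\sqrt{V{\left(-82,-123 \right)} + J} = \sqrt{-123 - 276} = \sqrt{-399} = i \sqrt{399}$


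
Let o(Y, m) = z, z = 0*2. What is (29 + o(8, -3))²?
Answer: 841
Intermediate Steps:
z = 0
o(Y, m) = 0
(29 + o(8, -3))² = (29 + 0)² = 29² = 841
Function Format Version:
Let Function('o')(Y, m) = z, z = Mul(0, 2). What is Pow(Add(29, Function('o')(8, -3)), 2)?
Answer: 841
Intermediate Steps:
z = 0
Function('o')(Y, m) = 0
Pow(Add(29, Function('o')(8, -3)), 2) = Pow(Add(29, 0), 2) = Pow(29, 2) = 841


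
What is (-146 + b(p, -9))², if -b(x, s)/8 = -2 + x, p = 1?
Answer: 19044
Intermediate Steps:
b(x, s) = 16 - 8*x (b(x, s) = -8*(-2 + x) = 16 - 8*x)
(-146 + b(p, -9))² = (-146 + (16 - 8*1))² = (-146 + (16 - 8))² = (-146 + 8)² = (-138)² = 19044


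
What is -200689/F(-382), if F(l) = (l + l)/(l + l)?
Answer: -200689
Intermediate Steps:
F(l) = 1 (F(l) = (2*l)/((2*l)) = (2*l)*(1/(2*l)) = 1)
-200689/F(-382) = -200689/1 = -200689*1 = -200689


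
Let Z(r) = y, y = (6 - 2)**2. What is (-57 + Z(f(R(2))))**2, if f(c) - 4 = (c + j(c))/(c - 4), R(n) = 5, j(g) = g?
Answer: 1681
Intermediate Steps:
y = 16 (y = 4**2 = 16)
f(c) = 4 + 2*c/(-4 + c) (f(c) = 4 + (c + c)/(c - 4) = 4 + (2*c)/(-4 + c) = 4 + 2*c/(-4 + c))
Z(r) = 16
(-57 + Z(f(R(2))))**2 = (-57 + 16)**2 = (-41)**2 = 1681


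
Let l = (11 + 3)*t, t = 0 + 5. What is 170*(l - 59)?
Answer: 1870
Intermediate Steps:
t = 5
l = 70 (l = (11 + 3)*5 = 14*5 = 70)
170*(l - 59) = 170*(70 - 59) = 170*11 = 1870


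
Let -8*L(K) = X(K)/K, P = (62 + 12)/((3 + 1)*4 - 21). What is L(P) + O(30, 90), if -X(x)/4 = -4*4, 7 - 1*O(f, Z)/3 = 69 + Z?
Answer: -16852/37 ≈ -455.46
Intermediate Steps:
O(f, Z) = -186 - 3*Z (O(f, Z) = 21 - 3*(69 + Z) = 21 + (-207 - 3*Z) = -186 - 3*Z)
X(x) = 64 (X(x) = -(-16)*4 = -4*(-16) = 64)
P = -74/5 (P = 74/(4*4 - 21) = 74/(16 - 21) = 74/(-5) = 74*(-⅕) = -74/5 ≈ -14.800)
L(K) = -8/K
L(P) + O(30, 90) = -8/(-74/5) + (-186 - 3*90) = -8*(-5/74) + (-186 - 270) = 20/37 - 456 = -16852/37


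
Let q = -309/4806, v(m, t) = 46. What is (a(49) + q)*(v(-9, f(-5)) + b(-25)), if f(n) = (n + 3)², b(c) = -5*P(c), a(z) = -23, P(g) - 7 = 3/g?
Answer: -1071521/4005 ≈ -267.55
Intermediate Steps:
P(g) = 7 + 3/g
b(c) = -35 - 15/c (b(c) = -5*(7 + 3/c) = -35 - 15/c)
f(n) = (3 + n)²
q = -103/1602 (q = -309*1/4806 = -103/1602 ≈ -0.064295)
(a(49) + q)*(v(-9, f(-5)) + b(-25)) = (-23 - 103/1602)*(46 + (-35 - 15/(-25))) = -36949*(46 + (-35 - 15*(-1/25)))/1602 = -36949*(46 + (-35 + ⅗))/1602 = -36949*(46 - 172/5)/1602 = -36949/1602*58/5 = -1071521/4005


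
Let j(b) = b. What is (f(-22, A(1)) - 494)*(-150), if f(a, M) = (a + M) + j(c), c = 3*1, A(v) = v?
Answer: 76800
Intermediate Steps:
c = 3
f(a, M) = 3 + M + a (f(a, M) = (a + M) + 3 = (M + a) + 3 = 3 + M + a)
(f(-22, A(1)) - 494)*(-150) = ((3 + 1 - 22) - 494)*(-150) = (-18 - 494)*(-150) = -512*(-150) = 76800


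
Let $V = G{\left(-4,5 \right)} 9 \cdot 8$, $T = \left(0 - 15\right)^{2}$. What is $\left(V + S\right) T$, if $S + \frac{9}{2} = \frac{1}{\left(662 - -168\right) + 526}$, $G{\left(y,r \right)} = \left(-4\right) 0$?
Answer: $- \frac{457575}{452} \approx -1012.3$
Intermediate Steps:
$G{\left(y,r \right)} = 0$
$T = 225$ ($T = \left(-15\right)^{2} = 225$)
$S = - \frac{6101}{1356}$ ($S = - \frac{9}{2} + \frac{1}{\left(662 - -168\right) + 526} = - \frac{9}{2} + \frac{1}{\left(662 + 168\right) + 526} = - \frac{9}{2} + \frac{1}{830 + 526} = - \frac{9}{2} + \frac{1}{1356} = - \frac{6101}{1356} \approx -4.4993$)
$V = 0$ ($V = 0 \cdot 9 \cdot 8 = 0 \cdot 8 = 0$)
$\left(V + S\right) T = \left(0 - \frac{6101}{1356}\right) 225 = \left(- \frac{6101}{1356}\right) 225 = - \frac{457575}{452}$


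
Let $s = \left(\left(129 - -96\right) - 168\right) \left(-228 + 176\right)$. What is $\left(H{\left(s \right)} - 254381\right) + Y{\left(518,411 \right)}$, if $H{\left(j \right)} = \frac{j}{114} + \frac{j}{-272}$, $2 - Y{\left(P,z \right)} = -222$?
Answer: $- \frac{17283703}{68} \approx -2.5417 \cdot 10^{5}$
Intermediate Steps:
$Y{\left(P,z \right)} = 224$ ($Y{\left(P,z \right)} = 2 - -222 = 2 + 222 = 224$)
$s = -2964$ ($s = \left(\left(129 + 96\right) - 168\right) \left(-52\right) = \left(225 - 168\right) \left(-52\right) = 57 \left(-52\right) = -2964$)
$H{\left(j \right)} = \frac{79 j}{15504}$ ($H{\left(j \right)} = j \frac{1}{114} + j \left(- \frac{1}{272}\right) = \frac{j}{114} - \frac{j}{272} = \frac{79 j}{15504}$)
$\left(H{\left(s \right)} - 254381\right) + Y{\left(518,411 \right)} = \left(\frac{79}{15504} \left(-2964\right) - 254381\right) + 224 = \left(- \frac{1027}{68} - 254381\right) + 224 = - \frac{17298935}{68} + 224 = - \frac{17283703}{68}$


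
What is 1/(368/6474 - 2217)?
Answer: -3237/7176245 ≈ -0.00045107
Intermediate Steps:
1/(368/6474 - 2217) = 1/(368*(1/6474) - 2217) = 1/(184/3237 - 2217) = 1/(-7176245/3237) = -3237/7176245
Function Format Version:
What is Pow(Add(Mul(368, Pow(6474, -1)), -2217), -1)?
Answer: Rational(-3237, 7176245) ≈ -0.00045107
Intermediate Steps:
Pow(Add(Mul(368, Pow(6474, -1)), -2217), -1) = Pow(Add(Mul(368, Rational(1, 6474)), -2217), -1) = Pow(Add(Rational(184, 3237), -2217), -1) = Pow(Rational(-7176245, 3237), -1) = Rational(-3237, 7176245)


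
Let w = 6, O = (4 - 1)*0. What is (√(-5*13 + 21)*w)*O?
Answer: 0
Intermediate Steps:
O = 0 (O = 3*0 = 0)
(√(-5*13 + 21)*w)*O = (√(-5*13 + 21)*6)*0 = (√(-65 + 21)*6)*0 = (√(-44)*6)*0 = ((2*I*√11)*6)*0 = (12*I*√11)*0 = 0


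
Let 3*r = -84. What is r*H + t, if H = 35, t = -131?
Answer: -1111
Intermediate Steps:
r = -28 (r = (1/3)*(-84) = -28)
r*H + t = -28*35 - 131 = -980 - 131 = -1111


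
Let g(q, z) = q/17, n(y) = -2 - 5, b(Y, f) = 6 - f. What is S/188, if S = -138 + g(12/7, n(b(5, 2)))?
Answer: -8205/11186 ≈ -0.73351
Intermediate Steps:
n(y) = -7
g(q, z) = q/17 (g(q, z) = q*(1/17) = q/17)
S = -16410/119 (S = -138 + (12/7)/17 = -138 + (12*(⅐))/17 = -138 + (1/17)*(12/7) = -138 + 12/119 = -16410/119 ≈ -137.90)
S/188 = -16410/119/188 = -16410/119*1/188 = -8205/11186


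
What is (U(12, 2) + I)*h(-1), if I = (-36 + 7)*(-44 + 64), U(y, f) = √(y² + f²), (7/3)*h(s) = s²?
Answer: -1740/7 + 6*√37/7 ≈ -243.36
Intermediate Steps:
h(s) = 3*s²/7
U(y, f) = √(f² + y²)
I = -580 (I = -29*20 = -580)
(U(12, 2) + I)*h(-1) = (√(2² + 12²) - 580)*((3/7)*(-1)²) = (√(4 + 144) - 580)*((3/7)*1) = (√148 - 580)*(3/7) = (2*√37 - 580)*(3/7) = (-580 + 2*√37)*(3/7) = -1740/7 + 6*√37/7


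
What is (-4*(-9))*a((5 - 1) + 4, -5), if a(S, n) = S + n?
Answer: 108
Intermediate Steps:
(-4*(-9))*a((5 - 1) + 4, -5) = (-4*(-9))*(((5 - 1) + 4) - 5) = 36*((4 + 4) - 5) = 36*(8 - 5) = 36*3 = 108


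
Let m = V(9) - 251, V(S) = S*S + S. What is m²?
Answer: 25921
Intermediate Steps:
V(S) = S + S² (V(S) = S² + S = S + S²)
m = -161 (m = 9*(1 + 9) - 251 = 9*10 - 251 = 90 - 251 = -161)
m² = (-161)² = 25921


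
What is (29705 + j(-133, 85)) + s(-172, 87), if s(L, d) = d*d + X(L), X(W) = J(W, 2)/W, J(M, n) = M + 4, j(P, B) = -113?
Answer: 1597965/43 ≈ 37162.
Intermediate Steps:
J(M, n) = 4 + M
X(W) = (4 + W)/W
s(L, d) = d**2 + (4 + L)/L (s(L, d) = d*d + (4 + L)/L = d**2 + (4 + L)/L)
(29705 + j(-133, 85)) + s(-172, 87) = (29705 - 113) + (1 + 87**2 + 4/(-172)) = 29592 + (1 + 7569 + 4*(-1/172)) = 29592 + (1 + 7569 - 1/43) = 29592 + 325509/43 = 1597965/43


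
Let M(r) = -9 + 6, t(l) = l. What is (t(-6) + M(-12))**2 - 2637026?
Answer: -2636945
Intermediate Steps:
M(r) = -3
(t(-6) + M(-12))**2 - 2637026 = (-6 - 3)**2 - 2637026 = (-9)**2 - 2637026 = 81 - 2637026 = -2636945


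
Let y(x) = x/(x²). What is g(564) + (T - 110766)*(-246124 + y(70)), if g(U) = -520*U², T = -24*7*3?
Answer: 190545641793/7 ≈ 2.7221e+10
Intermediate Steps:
y(x) = 1/x (y(x) = x/x² = 1/x)
T = -504 (T = -168*3 = -504)
g(564) + (T - 110766)*(-246124 + y(70)) = -520*564² + (-504 - 110766)*(-246124 + 1/70) = -520*318096 - 111270*(-246124 + 1/70) = -165409920 - 111270*(-17228679/70) = -165409920 + 191703511233/7 = 190545641793/7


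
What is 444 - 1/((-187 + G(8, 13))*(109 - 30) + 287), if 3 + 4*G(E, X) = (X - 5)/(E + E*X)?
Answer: 361618076/814455 ≈ 444.00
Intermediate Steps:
G(E, X) = -3/4 + (-5 + X)/(4*(E + E*X)) (G(E, X) = -3/4 + ((X - 5)/(E + E*X))/4 = -3/4 + ((-5 + X)/(E + E*X))/4 = -3/4 + (-5 + X)/(4*(E + E*X)))
444 - 1/((-187 + G(8, 13))*(109 - 30) + 287) = 444 - 1/((-187 + (1/4)*(-5 + 13 - 3*8 - 3*8*13)/(8*(1 + 13)))*(109 - 30) + 287) = 444 - 1/((-187 + (1/4)*(1/8)*(-5 + 13 - 24 - 312)/14)*79 + 287) = 444 - 1/((-187 + (1/4)*(1/8)*(1/14)*(-328))*79 + 287) = 444 - 1/((-187 - 41/56)*79 + 287) = 444 - 1/(-10513/56*79 + 287) = 444 - 1/(-830527/56 + 287) = 444 - 1/(-814455/56) = 444 - 1*(-56/814455) = 444 + 56/814455 = 361618076/814455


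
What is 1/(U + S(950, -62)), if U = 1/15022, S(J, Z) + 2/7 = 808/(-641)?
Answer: -1375586/2126901 ≈ -0.64676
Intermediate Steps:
S(J, Z) = -6938/4487 (S(J, Z) = -2/7 + 808/(-641) = -2/7 + 808*(-1/641) = -2/7 - 808/641 = -6938/4487)
U = 1/15022 ≈ 6.6569e-5
1/(U + S(950, -62)) = 1/(1/15022 - 6938/4487) = 1/(-2126901/1375586) = -1375586/2126901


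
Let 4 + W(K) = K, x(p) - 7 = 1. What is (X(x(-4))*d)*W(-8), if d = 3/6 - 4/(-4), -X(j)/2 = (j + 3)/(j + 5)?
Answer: 396/13 ≈ 30.462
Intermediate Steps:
x(p) = 8 (x(p) = 7 + 1 = 8)
W(K) = -4 + K
X(j) = -2*(3 + j)/(5 + j) (X(j) = -2*(j + 3)/(j + 5) = -2*(3 + j)/(5 + j))
d = 3/2 (d = 3*(1/6) - 4*(-1/4) = 1/2 + 1 = 3/2 ≈ 1.5000)
(X(x(-4))*d)*W(-8) = ((2*(-3 - 1*8)/(5 + 8))*(3/2))*(-4 - 8) = ((2*(-3 - 8)/13)*(3/2))*(-12) = ((2*(1/13)*(-11))*(3/2))*(-12) = -22/13*3/2*(-12) = -33/13*(-12) = 396/13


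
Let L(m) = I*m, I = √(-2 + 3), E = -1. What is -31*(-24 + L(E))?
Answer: 775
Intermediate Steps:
I = 1 (I = √1 = 1)
L(m) = m (L(m) = 1*m = m)
-31*(-24 + L(E)) = -31*(-24 - 1) = -31*(-25) = 775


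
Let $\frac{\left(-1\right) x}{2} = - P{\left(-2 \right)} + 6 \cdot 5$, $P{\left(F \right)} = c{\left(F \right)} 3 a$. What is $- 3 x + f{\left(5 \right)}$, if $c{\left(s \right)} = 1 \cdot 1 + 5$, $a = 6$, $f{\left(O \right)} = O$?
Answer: $-463$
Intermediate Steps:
$c{\left(s \right)} = 6$ ($c{\left(s \right)} = 1 + 5 = 6$)
$P{\left(F \right)} = 108$ ($P{\left(F \right)} = 6 \cdot 3 \cdot 6 = 18 \cdot 6 = 108$)
$x = 156$ ($x = - 2 \left(\left(-1\right) 108 + 6 \cdot 5\right) = - 2 \left(-108 + 30\right) = \left(-2\right) \left(-78\right) = 156$)
$- 3 x + f{\left(5 \right)} = \left(-3\right) 156 + 5 = -468 + 5 = -463$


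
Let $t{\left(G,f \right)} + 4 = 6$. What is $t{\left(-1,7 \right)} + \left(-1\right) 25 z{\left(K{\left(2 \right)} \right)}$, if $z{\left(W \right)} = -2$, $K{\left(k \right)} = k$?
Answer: $52$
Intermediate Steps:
$t{\left(G,f \right)} = 2$ ($t{\left(G,f \right)} = -4 + 6 = 2$)
$t{\left(-1,7 \right)} + \left(-1\right) 25 z{\left(K{\left(2 \right)} \right)} = 2 + \left(-1\right) 25 \left(-2\right) = 2 - -50 = 2 + 50 = 52$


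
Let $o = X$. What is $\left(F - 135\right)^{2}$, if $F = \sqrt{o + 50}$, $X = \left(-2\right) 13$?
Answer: $18249 - 540 \sqrt{6} \approx 16926.0$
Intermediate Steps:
$X = -26$
$o = -26$
$F = 2 \sqrt{6}$ ($F = \sqrt{-26 + 50} = \sqrt{24} = 2 \sqrt{6} \approx 4.899$)
$\left(F - 135\right)^{2} = \left(2 \sqrt{6} - 135\right)^{2} = \left(-135 + 2 \sqrt{6}\right)^{2}$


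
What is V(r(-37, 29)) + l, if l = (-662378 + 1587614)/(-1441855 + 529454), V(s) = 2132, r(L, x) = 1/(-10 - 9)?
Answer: 1944313696/912401 ≈ 2131.0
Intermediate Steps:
r(L, x) = -1/19 (r(L, x) = 1/(-19) = -1/19)
l = -925236/912401 (l = 925236/(-912401) = 925236*(-1/912401) = -925236/912401 ≈ -1.0141)
V(r(-37, 29)) + l = 2132 - 925236/912401 = 1944313696/912401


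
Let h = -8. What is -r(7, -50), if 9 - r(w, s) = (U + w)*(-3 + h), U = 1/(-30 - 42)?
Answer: -6181/72 ≈ -85.847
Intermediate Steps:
U = -1/72 (U = 1/(-72) = -1/72 ≈ -0.013889)
r(w, s) = 637/72 + 11*w (r(w, s) = 9 - (-1/72 + w)*(-3 - 8) = 9 - (-1/72 + w)*(-11) = 9 - (11/72 - 11*w) = 9 + (-11/72 + 11*w) = 637/72 + 11*w)
-r(7, -50) = -(637/72 + 11*7) = -(637/72 + 77) = -1*6181/72 = -6181/72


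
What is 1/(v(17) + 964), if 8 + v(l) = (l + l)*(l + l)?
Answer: 1/2112 ≈ 0.00047348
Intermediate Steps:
v(l) = -8 + 4*l² (v(l) = -8 + (l + l)*(l + l) = -8 + (2*l)*(2*l) = -8 + 4*l²)
1/(v(17) + 964) = 1/((-8 + 4*17²) + 964) = 1/((-8 + 4*289) + 964) = 1/((-8 + 1156) + 964) = 1/(1148 + 964) = 1/2112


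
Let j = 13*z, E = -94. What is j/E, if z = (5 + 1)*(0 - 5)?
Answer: 195/47 ≈ 4.1489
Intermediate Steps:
z = -30 (z = 6*(-5) = -30)
j = -390 (j = 13*(-30) = -390)
j/E = -390/(-94) = -390*(-1/94) = 195/47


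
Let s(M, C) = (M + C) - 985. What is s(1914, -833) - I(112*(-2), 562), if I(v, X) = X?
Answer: -466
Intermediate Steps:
s(M, C) = -985 + C + M (s(M, C) = (C + M) - 985 = -985 + C + M)
s(1914, -833) - I(112*(-2), 562) = (-985 - 833 + 1914) - 1*562 = 96 - 562 = -466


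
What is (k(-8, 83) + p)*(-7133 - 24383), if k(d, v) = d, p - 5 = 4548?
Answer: -143240220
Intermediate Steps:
p = 4553 (p = 5 + 4548 = 4553)
(k(-8, 83) + p)*(-7133 - 24383) = (-8 + 4553)*(-7133 - 24383) = 4545*(-31516) = -143240220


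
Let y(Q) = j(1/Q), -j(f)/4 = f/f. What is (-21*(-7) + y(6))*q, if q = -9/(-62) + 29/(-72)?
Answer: -82225/2232 ≈ -36.839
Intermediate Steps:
j(f) = -4 (j(f) = -4*f/f = -4*1 = -4)
q = -575/2232 (q = -9*(-1/62) + 29*(-1/72) = 9/62 - 29/72 = -575/2232 ≈ -0.25762)
y(Q) = -4
(-21*(-7) + y(6))*q = (-21*(-7) - 4)*(-575/2232) = (147 - 4)*(-575/2232) = 143*(-575/2232) = -82225/2232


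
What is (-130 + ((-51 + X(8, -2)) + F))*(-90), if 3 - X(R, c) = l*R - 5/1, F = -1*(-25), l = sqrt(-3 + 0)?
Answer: 13320 + 720*I*sqrt(3) ≈ 13320.0 + 1247.1*I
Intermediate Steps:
l = I*sqrt(3) (l = sqrt(-3) = I*sqrt(3) ≈ 1.732*I)
F = 25
X(R, c) = 8 - I*R*sqrt(3) (X(R, c) = 3 - ((I*sqrt(3))*R - 5/1) = 3 - (I*R*sqrt(3) - 5*1) = 3 - (I*R*sqrt(3) - 5) = 3 - (-5 + I*R*sqrt(3)) = 3 + (5 - I*R*sqrt(3)) = 8 - I*R*sqrt(3))
(-130 + ((-51 + X(8, -2)) + F))*(-90) = (-130 + ((-51 + (8 - 1*I*8*sqrt(3))) + 25))*(-90) = (-130 + ((-51 + (8 - 8*I*sqrt(3))) + 25))*(-90) = (-130 + ((-43 - 8*I*sqrt(3)) + 25))*(-90) = (-130 + (-18 - 8*I*sqrt(3)))*(-90) = (-148 - 8*I*sqrt(3))*(-90) = 13320 + 720*I*sqrt(3)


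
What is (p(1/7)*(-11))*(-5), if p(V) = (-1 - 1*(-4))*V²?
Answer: 165/49 ≈ 3.3673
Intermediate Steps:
p(V) = 3*V² (p(V) = (-1 + 4)*V² = 3*V²)
(p(1/7)*(-11))*(-5) = ((3*(1/7)²)*(-11))*(-5) = ((3*(⅐)²)*(-11))*(-5) = ((3*(1/49))*(-11))*(-5) = ((3/49)*(-11))*(-5) = -33/49*(-5) = 165/49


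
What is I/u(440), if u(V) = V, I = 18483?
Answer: 18483/440 ≈ 42.007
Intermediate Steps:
I/u(440) = 18483/440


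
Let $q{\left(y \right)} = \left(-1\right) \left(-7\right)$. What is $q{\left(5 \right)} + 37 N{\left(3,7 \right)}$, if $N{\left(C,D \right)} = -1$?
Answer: $-30$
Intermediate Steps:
$q{\left(y \right)} = 7$
$q{\left(5 \right)} + 37 N{\left(3,7 \right)} = 7 + 37 \left(-1\right) = 7 - 37 = -30$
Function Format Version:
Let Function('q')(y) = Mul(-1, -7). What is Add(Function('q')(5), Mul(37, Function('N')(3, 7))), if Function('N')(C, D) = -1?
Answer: -30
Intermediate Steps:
Function('q')(y) = 7
Add(Function('q')(5), Mul(37, Function('N')(3, 7))) = Add(7, Mul(37, -1)) = Add(7, -37) = -30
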